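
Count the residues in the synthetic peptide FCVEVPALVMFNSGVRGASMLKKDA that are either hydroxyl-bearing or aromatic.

Hydroxyl-bearing: S, T, Y. Aromatic: F, W, Y.
Hydroxyl-bearing residues here: S13, S19 (2).
Aromatic residues here: F1, F11 (2).
(Y belongs to both groups, but none appear in this sequence.) Total = 2 + 2 = 4.

4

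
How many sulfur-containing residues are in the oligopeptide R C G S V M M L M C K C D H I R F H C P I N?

The sulfur-bearing residues are cysteine (–SH) and methionine (–S–CH₃).
Matching residues: C2, M6, M7, M9, C10, C12, C19.

7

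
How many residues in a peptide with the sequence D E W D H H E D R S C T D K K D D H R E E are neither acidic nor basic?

4

Acidic: D, E. Basic: K, R, H. All other residues are neither.
Matching residues: W3, S10, C11, T12.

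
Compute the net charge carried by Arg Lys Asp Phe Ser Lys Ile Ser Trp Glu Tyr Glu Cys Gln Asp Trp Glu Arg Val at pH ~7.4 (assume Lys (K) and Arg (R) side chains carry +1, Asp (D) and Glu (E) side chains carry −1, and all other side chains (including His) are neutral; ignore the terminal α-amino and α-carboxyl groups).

Positive (K, R): Arg1, Lys2, Lys6, Arg18 → +4.
Negative (D, E): Asp3, Glu10, Glu12, Asp15, Glu17 → −5.
Net charge = (+4) + (−5) = −1.

-1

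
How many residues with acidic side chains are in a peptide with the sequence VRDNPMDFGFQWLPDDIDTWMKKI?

5

The acidic residues are Asp (D) and Glu (E), whose side chains end in a carboxylate group.
Matching residues: D3, D7, D15, D16, D18.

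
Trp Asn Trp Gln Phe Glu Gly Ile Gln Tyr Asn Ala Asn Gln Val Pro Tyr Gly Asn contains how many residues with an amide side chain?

Only N (asparagine) and Q (glutamine) carry a side-chain carboxamide.
Matching residues: Asn2, Gln4, Gln9, Asn11, Asn13, Gln14, Asn19.

7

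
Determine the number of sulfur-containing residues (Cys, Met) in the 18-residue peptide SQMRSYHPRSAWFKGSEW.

Matching residues: M3.

1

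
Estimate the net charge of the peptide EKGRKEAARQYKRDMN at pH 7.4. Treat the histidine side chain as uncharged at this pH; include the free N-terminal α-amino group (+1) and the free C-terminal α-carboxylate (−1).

Near pH 7.4, K and R contribute +1 each, D and E contribute −1 each, and every other side chain (His included, as stated) is uncharged.
Positive (K, R): K2, R4, K5, R9, K12, R13 → +6.
Negative (D, E): E1, E6, D14 → −3.
The N-terminus (+1) and C-terminus (−1) cancel.
Net charge = (+6) + (−3) = +3.

+3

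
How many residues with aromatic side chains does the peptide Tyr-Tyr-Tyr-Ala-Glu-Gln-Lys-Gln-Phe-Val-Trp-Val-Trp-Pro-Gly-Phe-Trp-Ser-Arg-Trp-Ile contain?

F, W, and Y each carry an aromatic ring on the side chain.
Matching residues: Tyr1, Tyr2, Tyr3, Phe9, Trp11, Trp13, Phe16, Trp17, Trp20.

9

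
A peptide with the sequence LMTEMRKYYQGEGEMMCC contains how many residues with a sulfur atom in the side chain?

6

Cysteine (C, thiol) and methionine (M, thioether) are the two sulfur-containing amino acids.
Matching residues: M2, M5, M15, M16, C17, C18.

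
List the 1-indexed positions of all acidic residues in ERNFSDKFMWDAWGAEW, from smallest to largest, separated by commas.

1, 6, 11, 16

Only D (aspartate) and E (glutamate) carry a side-chain carboxylic acid.
Matching residues: E1, D6, D11, E16.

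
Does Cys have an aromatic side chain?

No

Phenylalanine (F), tryptophan (W), and tyrosine (Y) have aromatic ring side chains.
Cysteine is not in this group.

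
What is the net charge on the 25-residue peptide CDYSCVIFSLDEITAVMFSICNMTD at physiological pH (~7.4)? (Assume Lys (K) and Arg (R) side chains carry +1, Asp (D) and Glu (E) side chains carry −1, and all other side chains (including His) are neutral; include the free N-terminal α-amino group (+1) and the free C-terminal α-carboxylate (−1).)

-4

Positive (K, R): none → +0.
Negative (D, E): D2, D11, E12, D25 → −4.
The N-terminus (+1) and C-terminus (−1) cancel.
Net charge = (+0) + (−4) = −4.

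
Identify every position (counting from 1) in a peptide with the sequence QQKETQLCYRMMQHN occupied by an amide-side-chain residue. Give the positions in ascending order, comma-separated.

1, 2, 6, 13, 15

Asparagine (N) and glutamine (Q) have uncharged amide side chains.
Matching residues: Q1, Q2, Q6, Q13, N15.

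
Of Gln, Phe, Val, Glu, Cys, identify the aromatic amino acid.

Phe

F, W, and Y each carry an aromatic ring on the side chain.
Of the listed options, only Phe belongs to this group.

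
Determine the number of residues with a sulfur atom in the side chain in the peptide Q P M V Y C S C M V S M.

Cysteine (C, thiol) and methionine (M, thioether) are the two sulfur-containing amino acids.
Matching residues: M3, C6, C8, M9, M12.

5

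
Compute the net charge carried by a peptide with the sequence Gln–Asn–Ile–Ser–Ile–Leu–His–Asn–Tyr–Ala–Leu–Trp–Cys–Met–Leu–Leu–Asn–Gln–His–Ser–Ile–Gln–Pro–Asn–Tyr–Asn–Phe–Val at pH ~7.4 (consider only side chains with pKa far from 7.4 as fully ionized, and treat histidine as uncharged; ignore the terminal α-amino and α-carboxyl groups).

0

Near pH 7.4, K and R contribute +1 each, D and E contribute −1 each, and every other side chain (His included, as stated) is uncharged.
Positive (K, R): none → +0.
Negative (D, E): none → −0.
Net charge = (+0) + (−0) = 0.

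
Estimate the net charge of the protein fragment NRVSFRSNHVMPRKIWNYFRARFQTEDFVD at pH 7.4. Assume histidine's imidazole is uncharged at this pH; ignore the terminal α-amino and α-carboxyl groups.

Near pH 7.4, K and R contribute +1 each, D and E contribute −1 each, and every other side chain (His included, as stated) is uncharged.
Positive (K, R): R2, R6, R13, K14, R20, R22 → +6.
Negative (D, E): E26, D27, D30 → −3.
Net charge = (+6) + (−3) = +3.

+3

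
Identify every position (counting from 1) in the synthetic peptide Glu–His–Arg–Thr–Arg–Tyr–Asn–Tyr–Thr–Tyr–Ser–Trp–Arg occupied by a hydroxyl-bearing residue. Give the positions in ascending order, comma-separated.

4, 6, 8, 9, 10, 11

S, T, and Y are the three residues with a side-chain hydroxyl.
Matching residues: Thr4, Tyr6, Tyr8, Thr9, Tyr10, Ser11.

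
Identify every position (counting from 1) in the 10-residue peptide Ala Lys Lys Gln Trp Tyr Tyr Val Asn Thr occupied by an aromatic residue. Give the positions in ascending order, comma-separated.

F, W, and Y each carry an aromatic ring on the side chain.
Matching residues: Trp5, Tyr6, Tyr7.

5, 6, 7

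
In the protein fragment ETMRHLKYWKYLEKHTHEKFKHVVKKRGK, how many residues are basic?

14

K, R, and H are the three residues with basic side chains (ε-amine, guanidinium, and imidazole respectively).
Matching residues: R4, H5, K7, K10, K14, H15, H17, K19, K21, H22, K25, K26, R27, K29.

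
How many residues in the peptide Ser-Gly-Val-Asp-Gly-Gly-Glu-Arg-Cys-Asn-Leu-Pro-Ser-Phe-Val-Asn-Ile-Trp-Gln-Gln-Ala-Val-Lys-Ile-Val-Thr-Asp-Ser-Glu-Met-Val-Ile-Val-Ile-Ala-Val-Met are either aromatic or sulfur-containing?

Aromatic: F, W, Y. Sulfur-containing: C, M.
Aromatic residues here: Phe14, Trp18 (2).
Sulfur-containing residues here: Cys9, Met30, Met37 (3).
The two groups share no amino acid, so total = 2 + 3 = 5.

5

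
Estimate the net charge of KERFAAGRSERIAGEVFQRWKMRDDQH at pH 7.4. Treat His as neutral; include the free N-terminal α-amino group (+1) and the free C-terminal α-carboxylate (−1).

Near pH 7.4, K and R contribute +1 each, D and E contribute −1 each, and every other side chain (His included, as stated) is uncharged.
Positive (K, R): K1, R3, R8, R11, R19, K21, R23 → +7.
Negative (D, E): E2, E10, E15, D24, D25 → −5.
The N-terminus (+1) and C-terminus (−1) cancel.
Net charge = (+7) + (−5) = +2.

+2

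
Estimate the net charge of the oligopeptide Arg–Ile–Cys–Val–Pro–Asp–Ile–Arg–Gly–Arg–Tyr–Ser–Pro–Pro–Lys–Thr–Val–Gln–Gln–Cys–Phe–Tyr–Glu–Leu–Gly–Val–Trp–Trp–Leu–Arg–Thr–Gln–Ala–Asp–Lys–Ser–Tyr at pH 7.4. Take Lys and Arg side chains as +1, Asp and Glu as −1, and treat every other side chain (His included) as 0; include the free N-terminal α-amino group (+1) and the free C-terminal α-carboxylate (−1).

Positive (K, R): Arg1, Arg8, Arg10, Lys15, Arg30, Lys35 → +6.
Negative (D, E): Asp6, Glu23, Asp34 → −3.
The N-terminus (+1) and C-terminus (−1) cancel.
Net charge = (+6) + (−3) = +3.

+3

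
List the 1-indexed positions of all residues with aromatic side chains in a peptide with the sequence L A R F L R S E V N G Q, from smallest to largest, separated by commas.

4

F, W, and Y each carry an aromatic ring on the side chain.
Matching residues: F4.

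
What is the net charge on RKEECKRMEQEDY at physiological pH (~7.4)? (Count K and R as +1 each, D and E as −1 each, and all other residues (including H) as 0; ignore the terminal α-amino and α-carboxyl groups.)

-1

Positive (K, R): R1, K2, K6, R7 → +4.
Negative (D, E): E3, E4, E9, E11, D12 → −5.
Net charge = (+4) + (−5) = −1.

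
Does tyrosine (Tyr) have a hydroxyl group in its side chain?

S, T, and Y are the three residues with a side-chain hydroxyl.
Tyrosine is in this group.

Yes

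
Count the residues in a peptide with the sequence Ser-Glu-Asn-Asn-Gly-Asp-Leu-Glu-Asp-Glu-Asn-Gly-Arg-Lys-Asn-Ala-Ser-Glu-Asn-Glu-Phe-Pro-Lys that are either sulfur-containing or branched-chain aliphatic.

1

Sulfur-containing: C, M. Branched-chain aliphatic: I, L, V.
Sulfur-containing residues here: none (0).
Branched-chain aliphatic residues here: Leu7 (1).
The two groups share no amino acid, so total = 0 + 1 = 1.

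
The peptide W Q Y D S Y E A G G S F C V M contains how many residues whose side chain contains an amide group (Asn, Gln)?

1

Matching residues: Q2.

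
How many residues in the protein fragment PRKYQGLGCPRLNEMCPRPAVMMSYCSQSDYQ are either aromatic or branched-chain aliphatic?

Aromatic: F, W, Y. Branched-chain aliphatic: I, L, V.
Aromatic residues here: Y4, Y25, Y31 (3).
Branched-chain aliphatic residues here: L7, L12, V21 (3).
The two groups share no amino acid, so total = 3 + 3 = 6.

6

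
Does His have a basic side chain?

Lysine (K), arginine (R), and histidine (H) have basic, nitrogen-containing side chains.
Histidine is in this group.

Yes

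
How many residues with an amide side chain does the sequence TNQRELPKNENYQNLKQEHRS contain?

7

The amide-side-chain residues are Asn (N) and Gln (Q).
Matching residues: N2, Q3, N9, N11, Q13, N14, Q17.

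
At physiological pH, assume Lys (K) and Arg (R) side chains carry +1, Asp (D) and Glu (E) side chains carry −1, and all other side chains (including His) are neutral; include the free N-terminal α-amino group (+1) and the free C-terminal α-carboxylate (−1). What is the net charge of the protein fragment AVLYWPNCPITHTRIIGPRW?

+2

Positive (K, R): R14, R19 → +2.
Negative (D, E): none → −0.
The N-terminus (+1) and C-terminus (−1) cancel.
Net charge = (+2) + (−0) = +2.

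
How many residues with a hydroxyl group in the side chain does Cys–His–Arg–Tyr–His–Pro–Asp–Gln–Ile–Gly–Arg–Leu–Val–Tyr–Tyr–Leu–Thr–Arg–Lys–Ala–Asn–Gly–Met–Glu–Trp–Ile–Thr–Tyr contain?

6

Serine (S), threonine (T), and tyrosine (Y) each carry a hydroxyl group on the side chain.
Matching residues: Tyr4, Tyr14, Tyr15, Thr17, Thr27, Tyr28.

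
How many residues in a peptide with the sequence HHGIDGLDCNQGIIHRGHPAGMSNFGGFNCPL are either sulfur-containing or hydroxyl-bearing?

Sulfur-containing: C, M. Hydroxyl-bearing: S, T, Y.
Sulfur-containing residues here: C9, M22, C30 (3).
Hydroxyl-bearing residues here: S23 (1).
The two groups share no amino acid, so total = 3 + 1 = 4.

4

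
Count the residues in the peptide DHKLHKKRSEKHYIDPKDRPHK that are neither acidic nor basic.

6

Acidic: D, E. Basic: K, R, H. All other residues are neither.
Matching residues: L4, S9, Y13, I14, P16, P20.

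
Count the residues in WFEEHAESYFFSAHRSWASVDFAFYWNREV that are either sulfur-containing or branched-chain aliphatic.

2

Sulfur-containing: C, M. Branched-chain aliphatic: I, L, V.
Sulfur-containing residues here: none (0).
Branched-chain aliphatic residues here: V20, V30 (2).
The two groups share no amino acid, so total = 0 + 2 = 2.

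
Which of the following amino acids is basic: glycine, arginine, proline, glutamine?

K, R, and H are the three residues with basic side chains (ε-amine, guanidinium, and imidazole respectively).
Of the listed options, only arginine belongs to this group.

arginine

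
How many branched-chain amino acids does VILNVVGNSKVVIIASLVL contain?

Valine (V), leucine (L), and isoleucine (I) are the branched-chain amino acids.
Matching residues: V1, I2, L3, V5, V6, V11, V12, I13, I14, L17, V18, L19.

12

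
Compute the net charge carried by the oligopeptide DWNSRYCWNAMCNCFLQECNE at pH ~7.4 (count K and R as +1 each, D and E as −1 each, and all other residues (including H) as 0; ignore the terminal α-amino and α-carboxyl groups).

-2

Positive (K, R): R5 → +1.
Negative (D, E): D1, E18, E21 → −3.
Net charge = (+1) + (−3) = −2.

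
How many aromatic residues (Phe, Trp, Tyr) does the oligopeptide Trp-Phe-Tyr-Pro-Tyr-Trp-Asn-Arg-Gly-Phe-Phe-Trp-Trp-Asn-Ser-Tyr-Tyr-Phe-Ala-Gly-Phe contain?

Matching residues: Trp1, Phe2, Tyr3, Tyr5, Trp6, Phe10, Phe11, Trp12, Trp13, Tyr16, Tyr17, Phe18, Phe21.

13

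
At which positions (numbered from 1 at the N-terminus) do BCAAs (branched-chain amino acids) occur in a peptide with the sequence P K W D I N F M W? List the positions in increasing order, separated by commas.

5

V, L, and I make up the branched-chain aliphatic group.
Matching residues: I5.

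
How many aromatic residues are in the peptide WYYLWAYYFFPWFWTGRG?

11

F, W, and Y each carry an aromatic ring on the side chain.
Matching residues: W1, Y2, Y3, W5, Y7, Y8, F9, F10, W12, F13, W14.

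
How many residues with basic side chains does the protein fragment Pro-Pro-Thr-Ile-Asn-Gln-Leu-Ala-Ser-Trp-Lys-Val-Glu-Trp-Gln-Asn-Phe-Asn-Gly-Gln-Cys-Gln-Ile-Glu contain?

K, R, and H are the three residues with basic side chains (ε-amine, guanidinium, and imidazole respectively).
Matching residues: Lys11.

1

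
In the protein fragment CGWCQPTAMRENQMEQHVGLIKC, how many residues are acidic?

2

The acidic residues are Asp (D) and Glu (E), whose side chains end in a carboxylate group.
Matching residues: E11, E15.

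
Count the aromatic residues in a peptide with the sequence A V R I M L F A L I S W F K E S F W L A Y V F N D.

Phenylalanine (F), tryptophan (W), and tyrosine (Y) have aromatic ring side chains.
Matching residues: F7, W12, F13, F17, W18, Y21, F23.

7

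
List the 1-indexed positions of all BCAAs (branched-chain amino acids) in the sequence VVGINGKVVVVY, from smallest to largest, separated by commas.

Valine (V), leucine (L), and isoleucine (I) are the branched-chain amino acids.
Matching residues: V1, V2, I4, V8, V9, V10, V11.

1, 2, 4, 8, 9, 10, 11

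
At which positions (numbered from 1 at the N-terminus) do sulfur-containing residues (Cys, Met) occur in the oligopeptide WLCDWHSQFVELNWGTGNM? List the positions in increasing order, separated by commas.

Matching residues: C3, M19.

3, 19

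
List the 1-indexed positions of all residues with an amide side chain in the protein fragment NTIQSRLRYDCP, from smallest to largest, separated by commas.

Only N (asparagine) and Q (glutamine) carry a side-chain carboxamide.
Matching residues: N1, Q4.

1, 4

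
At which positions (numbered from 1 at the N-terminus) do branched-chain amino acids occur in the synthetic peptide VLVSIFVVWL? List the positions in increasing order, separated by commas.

1, 2, 3, 5, 7, 8, 10

The BCAAs are Val, Leu, and Ile — aliphatic side chains with a branch point.
Matching residues: V1, L2, V3, I5, V7, V8, L10.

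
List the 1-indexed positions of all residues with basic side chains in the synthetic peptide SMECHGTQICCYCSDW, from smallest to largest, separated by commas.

Lysine (K), arginine (R), and histidine (H) have basic, nitrogen-containing side chains.
Matching residues: H5.

5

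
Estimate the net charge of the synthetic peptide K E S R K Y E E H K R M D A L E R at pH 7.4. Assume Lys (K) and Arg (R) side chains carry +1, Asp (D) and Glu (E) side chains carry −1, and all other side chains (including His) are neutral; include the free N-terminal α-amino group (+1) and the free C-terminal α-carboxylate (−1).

+1

Positive (K, R): K1, R4, K5, K10, R11, R17 → +6.
Negative (D, E): E2, E7, E8, D13, E16 → −5.
The N-terminus (+1) and C-terminus (−1) cancel.
Net charge = (+6) + (−5) = +1.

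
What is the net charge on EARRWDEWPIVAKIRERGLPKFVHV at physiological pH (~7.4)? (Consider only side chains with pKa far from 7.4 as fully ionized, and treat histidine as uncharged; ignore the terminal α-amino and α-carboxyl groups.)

+2

At pH ~7.4 the Lys and Arg side chains are protonated (+1), the Asp and Glu side chains are deprotonated (−1), and with His taken as neutral all other side chains carry no charge.
Positive (K, R): R3, R4, K13, R15, R17, K21 → +6.
Negative (D, E): E1, D6, E7, E16 → −4.
Net charge = (+6) + (−4) = +2.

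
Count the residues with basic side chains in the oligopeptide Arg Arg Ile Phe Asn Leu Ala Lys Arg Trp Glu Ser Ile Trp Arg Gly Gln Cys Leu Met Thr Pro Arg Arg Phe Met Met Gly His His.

9

The basic amino acids are Lys (K), Arg (R), and His (H).
Matching residues: Arg1, Arg2, Lys8, Arg9, Arg15, Arg23, Arg24, His29, His30.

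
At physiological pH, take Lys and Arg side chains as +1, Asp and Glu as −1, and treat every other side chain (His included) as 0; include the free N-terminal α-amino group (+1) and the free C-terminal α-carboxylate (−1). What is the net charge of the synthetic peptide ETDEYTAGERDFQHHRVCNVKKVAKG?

0

Positive (K, R): R10, R16, K21, K22, K25 → +5.
Negative (D, E): E1, D3, E4, E9, D11 → −5.
The N-terminus (+1) and C-terminus (−1) cancel.
Net charge = (+5) + (−5) = 0.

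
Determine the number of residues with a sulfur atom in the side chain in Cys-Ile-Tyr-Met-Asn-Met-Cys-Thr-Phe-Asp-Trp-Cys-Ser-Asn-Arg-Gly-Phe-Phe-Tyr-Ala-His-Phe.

Only Cys (C) and Met (M) have a sulfur atom in the side chain.
Matching residues: Cys1, Met4, Met6, Cys7, Cys12.

5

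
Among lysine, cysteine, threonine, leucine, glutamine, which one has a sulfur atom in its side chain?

cysteine

Only Cys (C) and Met (M) have a sulfur atom in the side chain.
Of the listed options, only cysteine belongs to this group.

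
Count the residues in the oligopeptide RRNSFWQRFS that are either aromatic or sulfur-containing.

Aromatic: F, W, Y. Sulfur-containing: C, M.
Aromatic residues here: F5, W6, F9 (3).
Sulfur-containing residues here: none (0).
The two groups share no amino acid, so total = 3 + 0 = 3.

3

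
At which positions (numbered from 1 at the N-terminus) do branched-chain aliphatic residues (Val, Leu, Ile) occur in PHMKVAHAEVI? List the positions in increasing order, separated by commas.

5, 10, 11

Matching residues: V5, V10, I11.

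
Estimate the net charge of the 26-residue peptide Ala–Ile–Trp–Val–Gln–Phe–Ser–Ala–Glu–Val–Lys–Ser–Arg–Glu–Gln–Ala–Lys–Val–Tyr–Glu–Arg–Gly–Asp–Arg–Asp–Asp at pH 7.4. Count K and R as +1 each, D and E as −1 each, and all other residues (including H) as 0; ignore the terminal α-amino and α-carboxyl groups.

Positive (K, R): Lys11, Arg13, Lys17, Arg21, Arg24 → +5.
Negative (D, E): Glu9, Glu14, Glu20, Asp23, Asp25, Asp26 → −6.
Net charge = (+5) + (−6) = −1.

-1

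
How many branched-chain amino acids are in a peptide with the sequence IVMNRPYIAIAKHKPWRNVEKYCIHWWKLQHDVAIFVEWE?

10

The BCAAs are Val, Leu, and Ile — aliphatic side chains with a branch point.
Matching residues: I1, V2, I8, I10, V19, I24, L29, V33, I35, V37.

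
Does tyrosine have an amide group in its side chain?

The amide-side-chain residues are Asn (N) and Gln (Q).
Tyrosine is not in this group.

No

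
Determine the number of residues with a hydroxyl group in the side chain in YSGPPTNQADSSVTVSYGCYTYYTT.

14

Serine (S), threonine (T), and tyrosine (Y) each carry a hydroxyl group on the side chain.
Matching residues: Y1, S2, T6, S11, S12, T14, S16, Y17, Y20, T21, Y22, Y23, T24, T25.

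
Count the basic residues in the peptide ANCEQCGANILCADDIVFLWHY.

1

The basic amino acids are Lys (K), Arg (R), and His (H).
Matching residues: H21.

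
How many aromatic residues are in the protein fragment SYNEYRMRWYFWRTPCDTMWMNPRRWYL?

9

F, W, and Y each carry an aromatic ring on the side chain.
Matching residues: Y2, Y5, W9, Y10, F11, W12, W20, W26, Y27.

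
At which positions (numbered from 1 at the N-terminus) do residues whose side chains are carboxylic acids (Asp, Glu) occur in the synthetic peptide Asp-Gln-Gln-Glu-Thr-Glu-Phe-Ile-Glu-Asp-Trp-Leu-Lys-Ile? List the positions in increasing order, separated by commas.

1, 4, 6, 9, 10

Matching residues: Asp1, Glu4, Glu6, Glu9, Asp10.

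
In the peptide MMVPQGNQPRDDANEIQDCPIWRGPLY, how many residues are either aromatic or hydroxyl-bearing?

2

Aromatic: F, W, Y. Hydroxyl-bearing: S, T, Y.
Aromatic residues here: W22, Y27 (2).
Hydroxyl-bearing residues here: Y27 (1).
Y is in both groups, so the 1 Y residue must not be double-counted.
Total = 2 + 1 − 1 = 2.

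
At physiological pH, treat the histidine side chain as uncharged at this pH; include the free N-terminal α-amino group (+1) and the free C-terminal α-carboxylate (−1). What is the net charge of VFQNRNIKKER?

+3

At pH ~7.4 the Lys and Arg side chains are protonated (+1), the Asp and Glu side chains are deprotonated (−1), and with His taken as neutral all other side chains carry no charge.
Positive (K, R): R5, K8, K9, R11 → +4.
Negative (D, E): E10 → −1.
The N-terminus (+1) and C-terminus (−1) cancel.
Net charge = (+4) + (−1) = +3.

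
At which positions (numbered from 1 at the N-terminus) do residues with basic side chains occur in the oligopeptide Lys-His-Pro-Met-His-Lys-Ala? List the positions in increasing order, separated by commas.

Lysine (K), arginine (R), and histidine (H) have basic, nitrogen-containing side chains.
Matching residues: Lys1, His2, His5, Lys6.

1, 2, 5, 6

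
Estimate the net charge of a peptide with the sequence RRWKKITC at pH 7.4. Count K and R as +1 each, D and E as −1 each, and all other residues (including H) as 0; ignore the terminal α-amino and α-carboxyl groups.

+4

Positive (K, R): R1, R2, K4, K5 → +4.
Negative (D, E): none → −0.
Net charge = (+4) + (−0) = +4.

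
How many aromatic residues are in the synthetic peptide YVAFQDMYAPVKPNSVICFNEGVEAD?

4

The aromatic amino acids are Phe (F, benzyl), Trp (W, indole), and Tyr (Y, phenol).
Matching residues: Y1, F4, Y8, F19.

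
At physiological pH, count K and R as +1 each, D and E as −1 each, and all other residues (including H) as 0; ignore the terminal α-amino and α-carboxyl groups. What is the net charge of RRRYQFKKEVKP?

+5

Positive (K, R): R1, R2, R3, K7, K8, K11 → +6.
Negative (D, E): E9 → −1.
Net charge = (+6) + (−1) = +5.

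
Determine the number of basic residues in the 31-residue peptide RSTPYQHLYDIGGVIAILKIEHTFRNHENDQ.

The basic amino acids are Lys (K), Arg (R), and His (H).
Matching residues: R1, H7, K19, H22, R25, H27.

6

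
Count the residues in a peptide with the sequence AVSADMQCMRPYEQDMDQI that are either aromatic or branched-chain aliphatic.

Aromatic: F, W, Y. Branched-chain aliphatic: I, L, V.
Aromatic residues here: Y12 (1).
Branched-chain aliphatic residues here: V2, I19 (2).
The two groups share no amino acid, so total = 1 + 2 = 3.

3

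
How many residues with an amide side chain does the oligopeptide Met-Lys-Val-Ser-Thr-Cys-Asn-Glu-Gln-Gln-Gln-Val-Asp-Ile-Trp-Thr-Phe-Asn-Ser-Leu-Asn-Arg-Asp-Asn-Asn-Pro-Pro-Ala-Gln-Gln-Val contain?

10

Asparagine (N) and glutamine (Q) have uncharged amide side chains.
Matching residues: Asn7, Gln9, Gln10, Gln11, Asn18, Asn21, Asn24, Asn25, Gln29, Gln30.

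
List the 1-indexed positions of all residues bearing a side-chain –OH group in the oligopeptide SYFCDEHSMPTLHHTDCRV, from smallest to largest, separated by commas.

S, T, and Y are the three residues with a side-chain hydroxyl.
Matching residues: S1, Y2, S8, T11, T15.

1, 2, 8, 11, 15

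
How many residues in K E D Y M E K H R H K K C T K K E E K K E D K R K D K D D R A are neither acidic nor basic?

5

Acidic: D, E. Basic: K, R, H. All other residues are neither.
Matching residues: Y4, M5, C13, T14, A31.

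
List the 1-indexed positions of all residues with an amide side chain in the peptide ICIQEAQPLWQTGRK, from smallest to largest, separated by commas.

4, 7, 11

Asparagine (N) and glutamine (Q) have uncharged amide side chains.
Matching residues: Q4, Q7, Q11.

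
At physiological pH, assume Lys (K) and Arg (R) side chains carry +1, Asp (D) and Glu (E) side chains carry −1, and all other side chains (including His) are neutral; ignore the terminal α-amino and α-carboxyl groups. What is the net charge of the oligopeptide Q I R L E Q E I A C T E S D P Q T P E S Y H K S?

Positive (K, R): R3, K23 → +2.
Negative (D, E): E5, E7, E12, D14, E19 → −5.
Net charge = (+2) + (−5) = −3.

-3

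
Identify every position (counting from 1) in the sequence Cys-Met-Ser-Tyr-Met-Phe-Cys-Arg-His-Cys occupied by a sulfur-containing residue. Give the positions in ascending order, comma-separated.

1, 2, 5, 7, 10

The sulfur-bearing residues are cysteine (–SH) and methionine (–S–CH₃).
Matching residues: Cys1, Met2, Met5, Cys7, Cys10.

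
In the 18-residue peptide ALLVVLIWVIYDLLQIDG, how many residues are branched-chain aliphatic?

11

The BCAAs are Val, Leu, and Ile — aliphatic side chains with a branch point.
Matching residues: L2, L3, V4, V5, L6, I7, V9, I10, L13, L14, I16.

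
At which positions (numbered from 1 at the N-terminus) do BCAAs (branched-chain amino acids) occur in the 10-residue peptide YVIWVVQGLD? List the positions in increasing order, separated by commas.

2, 3, 5, 6, 9

V, L, and I make up the branched-chain aliphatic group.
Matching residues: V2, I3, V5, V6, L9.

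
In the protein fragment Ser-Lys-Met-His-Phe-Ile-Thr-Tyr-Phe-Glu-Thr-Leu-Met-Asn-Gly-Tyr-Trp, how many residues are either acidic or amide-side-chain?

2

Acidic: D, E. Amide-side-chain: N, Q.
Acidic residues here: Glu10 (1).
Amide-side-chain residues here: Asn14 (1).
The two groups share no amino acid, so total = 1 + 1 = 2.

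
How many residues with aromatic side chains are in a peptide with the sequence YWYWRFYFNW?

The aromatic amino acids are Phe (F, benzyl), Trp (W, indole), and Tyr (Y, phenol).
Matching residues: Y1, W2, Y3, W4, F6, Y7, F8, W10.

8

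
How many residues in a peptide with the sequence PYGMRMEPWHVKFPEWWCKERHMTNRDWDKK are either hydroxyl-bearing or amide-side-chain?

Hydroxyl-bearing: S, T, Y. Amide-side-chain: N, Q.
Hydroxyl-bearing residues here: Y2, T24 (2).
Amide-side-chain residues here: N25 (1).
The two groups share no amino acid, so total = 2 + 1 = 3.

3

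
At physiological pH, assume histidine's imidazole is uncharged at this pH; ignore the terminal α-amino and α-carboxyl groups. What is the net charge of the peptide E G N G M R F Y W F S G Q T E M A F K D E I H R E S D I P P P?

-3

At pH ~7.4 the Lys and Arg side chains are protonated (+1), the Asp and Glu side chains are deprotonated (−1), and with His taken as neutral all other side chains carry no charge.
Positive (K, R): R6, K19, R24 → +3.
Negative (D, E): E1, E15, D20, E21, E25, D27 → −6.
Net charge = (+3) + (−6) = −3.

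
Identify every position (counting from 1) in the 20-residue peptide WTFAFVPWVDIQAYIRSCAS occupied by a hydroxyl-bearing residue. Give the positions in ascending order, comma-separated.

2, 14, 17, 20

Serine (S), threonine (T), and tyrosine (Y) each carry a hydroxyl group on the side chain.
Matching residues: T2, Y14, S17, S20.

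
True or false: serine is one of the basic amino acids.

The basic amino acids are Lys (K), Arg (R), and His (H).
Serine is not in this group.

False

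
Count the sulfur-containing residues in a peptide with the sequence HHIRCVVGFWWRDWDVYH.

1

The sulfur-bearing residues are cysteine (–SH) and methionine (–S–CH₃).
Matching residues: C5.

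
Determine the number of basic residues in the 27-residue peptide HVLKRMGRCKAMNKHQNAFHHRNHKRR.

The basic amino acids are Lys (K), Arg (R), and His (H).
Matching residues: H1, K4, R5, R8, K10, K14, H15, H20, H21, R22, H24, K25, R26, R27.

14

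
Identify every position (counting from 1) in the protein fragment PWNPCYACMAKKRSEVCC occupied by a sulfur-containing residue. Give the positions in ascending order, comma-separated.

Only Cys (C) and Met (M) have a sulfur atom in the side chain.
Matching residues: C5, C8, M9, C17, C18.

5, 8, 9, 17, 18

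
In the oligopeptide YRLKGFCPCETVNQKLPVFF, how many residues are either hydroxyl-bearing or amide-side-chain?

Hydroxyl-bearing: S, T, Y. Amide-side-chain: N, Q.
Hydroxyl-bearing residues here: Y1, T11 (2).
Amide-side-chain residues here: N13, Q14 (2).
The two groups share no amino acid, so total = 2 + 2 = 4.

4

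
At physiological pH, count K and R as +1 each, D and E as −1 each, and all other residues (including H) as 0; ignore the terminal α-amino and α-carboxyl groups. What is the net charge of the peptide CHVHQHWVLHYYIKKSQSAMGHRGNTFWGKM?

Positive (K, R): K14, K15, R23, K30 → +4.
Negative (D, E): none → −0.
Net charge = (+4) + (−0) = +4.

+4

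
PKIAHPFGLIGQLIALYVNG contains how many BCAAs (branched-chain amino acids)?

7

Valine (V), leucine (L), and isoleucine (I) are the branched-chain amino acids.
Matching residues: I3, L9, I10, L13, I14, L16, V18.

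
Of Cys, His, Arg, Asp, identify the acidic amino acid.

Asp

Only D (aspartate) and E (glutamate) carry a side-chain carboxylic acid.
Of the listed options, only Asp belongs to this group.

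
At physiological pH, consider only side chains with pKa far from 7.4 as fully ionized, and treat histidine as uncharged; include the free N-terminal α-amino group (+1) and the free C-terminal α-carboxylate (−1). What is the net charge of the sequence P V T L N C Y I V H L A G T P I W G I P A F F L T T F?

0

Near pH 7.4, K and R contribute +1 each, D and E contribute −1 each, and every other side chain (His included, as stated) is uncharged.
Positive (K, R): none → +0.
Negative (D, E): none → −0.
The N-terminus (+1) and C-terminus (−1) cancel.
Net charge = (+0) + (−0) = 0.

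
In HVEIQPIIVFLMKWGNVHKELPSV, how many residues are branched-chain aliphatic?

V, L, and I make up the branched-chain aliphatic group.
Matching residues: V2, I4, I7, I8, V9, L11, V17, L21, V24.

9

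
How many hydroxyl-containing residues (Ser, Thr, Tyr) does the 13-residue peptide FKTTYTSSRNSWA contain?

Matching residues: T3, T4, Y5, T6, S7, S8, S11.

7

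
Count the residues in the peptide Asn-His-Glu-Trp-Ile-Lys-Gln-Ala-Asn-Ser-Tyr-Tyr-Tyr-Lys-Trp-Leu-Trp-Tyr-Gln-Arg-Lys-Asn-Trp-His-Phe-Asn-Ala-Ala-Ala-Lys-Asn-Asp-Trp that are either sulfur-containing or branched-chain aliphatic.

2

Sulfur-containing: C, M. Branched-chain aliphatic: I, L, V.
Sulfur-containing residues here: none (0).
Branched-chain aliphatic residues here: Ile5, Leu16 (2).
The two groups share no amino acid, so total = 0 + 2 = 2.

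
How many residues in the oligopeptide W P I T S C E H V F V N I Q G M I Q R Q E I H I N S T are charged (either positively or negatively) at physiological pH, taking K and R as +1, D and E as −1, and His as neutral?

Charged side chains at pH ~7.4: K, R (positive); D, E (negative).
Matching residues: E7, R19, E21.

3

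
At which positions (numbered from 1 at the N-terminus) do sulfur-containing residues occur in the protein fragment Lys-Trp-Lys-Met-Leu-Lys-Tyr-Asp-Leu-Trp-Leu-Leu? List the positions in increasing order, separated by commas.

4

The sulfur-bearing residues are cysteine (–SH) and methionine (–S–CH₃).
Matching residues: Met4.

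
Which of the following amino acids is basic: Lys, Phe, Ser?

Lys

K, R, and H are the three residues with basic side chains (ε-amine, guanidinium, and imidazole respectively).
Of the listed options, only Lys belongs to this group.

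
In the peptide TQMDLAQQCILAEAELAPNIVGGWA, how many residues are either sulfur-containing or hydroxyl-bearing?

Sulfur-containing: C, M. Hydroxyl-bearing: S, T, Y.
Sulfur-containing residues here: M3, C9 (2).
Hydroxyl-bearing residues here: T1 (1).
The two groups share no amino acid, so total = 2 + 1 = 3.

3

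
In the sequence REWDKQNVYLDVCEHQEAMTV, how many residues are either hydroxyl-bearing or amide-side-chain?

Hydroxyl-bearing: S, T, Y. Amide-side-chain: N, Q.
Hydroxyl-bearing residues here: Y9, T20 (2).
Amide-side-chain residues here: Q6, N7, Q16 (3).
The two groups share no amino acid, so total = 2 + 3 = 5.

5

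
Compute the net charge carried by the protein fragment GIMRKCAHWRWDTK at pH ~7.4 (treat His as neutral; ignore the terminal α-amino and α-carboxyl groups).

+3

The side chains ionized at physiological pH are Lys/Arg (+1) and Asp/Glu (−1); with His treated as neutral, nothing else contributes.
Positive (K, R): R4, K5, R10, K14 → +4.
Negative (D, E): D12 → −1.
Net charge = (+4) + (−1) = +3.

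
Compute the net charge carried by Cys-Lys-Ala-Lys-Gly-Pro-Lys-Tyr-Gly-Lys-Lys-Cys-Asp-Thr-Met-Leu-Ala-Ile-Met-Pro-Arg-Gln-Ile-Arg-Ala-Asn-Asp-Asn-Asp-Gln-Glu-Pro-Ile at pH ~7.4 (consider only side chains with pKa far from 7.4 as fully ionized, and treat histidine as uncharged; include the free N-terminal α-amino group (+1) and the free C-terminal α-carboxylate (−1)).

Near pH 7.4, K and R contribute +1 each, D and E contribute −1 each, and every other side chain (His included, as stated) is uncharged.
Positive (K, R): Lys2, Lys4, Lys7, Lys10, Lys11, Arg21, Arg24 → +7.
Negative (D, E): Asp13, Asp27, Asp29, Glu31 → −4.
The N-terminus (+1) and C-terminus (−1) cancel.
Net charge = (+7) + (−4) = +3.

+3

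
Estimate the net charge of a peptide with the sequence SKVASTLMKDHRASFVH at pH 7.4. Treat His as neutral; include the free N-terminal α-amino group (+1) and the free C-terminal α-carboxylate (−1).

Near pH 7.4, K and R contribute +1 each, D and E contribute −1 each, and every other side chain (His included, as stated) is uncharged.
Positive (K, R): K2, K9, R12 → +3.
Negative (D, E): D10 → −1.
The N-terminus (+1) and C-terminus (−1) cancel.
Net charge = (+3) + (−1) = +2.

+2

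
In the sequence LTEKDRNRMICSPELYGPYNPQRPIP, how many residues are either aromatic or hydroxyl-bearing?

4

Aromatic: F, W, Y. Hydroxyl-bearing: S, T, Y.
Aromatic residues here: Y16, Y19 (2).
Hydroxyl-bearing residues here: T2, S12, Y16, Y19 (4).
Y is in both groups, so the 2 Y residues must not be double-counted.
Total = 2 + 4 − 2 = 4.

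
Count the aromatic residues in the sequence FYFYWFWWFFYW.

The aromatic amino acids are Phe (F, benzyl), Trp (W, indole), and Tyr (Y, phenol).
Matching residues: F1, Y2, F3, Y4, W5, F6, W7, W8, F9, F10, Y11, W12.

12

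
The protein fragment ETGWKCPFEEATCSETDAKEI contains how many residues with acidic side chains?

The acidic residues are Asp (D) and Glu (E), whose side chains end in a carboxylate group.
Matching residues: E1, E9, E10, E15, D17, E20.

6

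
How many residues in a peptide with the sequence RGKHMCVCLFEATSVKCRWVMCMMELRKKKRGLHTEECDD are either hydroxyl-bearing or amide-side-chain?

3

Hydroxyl-bearing: S, T, Y. Amide-side-chain: N, Q.
Hydroxyl-bearing residues here: T13, S14, T35 (3).
Amide-side-chain residues here: none (0).
The two groups share no amino acid, so total = 3 + 0 = 3.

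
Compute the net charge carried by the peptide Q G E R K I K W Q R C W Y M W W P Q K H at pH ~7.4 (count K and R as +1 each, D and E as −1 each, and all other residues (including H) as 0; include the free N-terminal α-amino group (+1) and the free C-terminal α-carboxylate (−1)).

Positive (K, R): R4, K5, K7, R10, K19 → +5.
Negative (D, E): E3 → −1.
The N-terminus (+1) and C-terminus (−1) cancel.
Net charge = (+5) + (−1) = +4.

+4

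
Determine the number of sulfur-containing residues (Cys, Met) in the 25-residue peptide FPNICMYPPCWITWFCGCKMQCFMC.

Matching residues: C5, M6, C10, C16, C18, M20, C22, M24, C25.

9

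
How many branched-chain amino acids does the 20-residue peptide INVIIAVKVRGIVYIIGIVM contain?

12

V, L, and I make up the branched-chain aliphatic group.
Matching residues: I1, V3, I4, I5, V7, V9, I12, V13, I15, I16, I18, V19.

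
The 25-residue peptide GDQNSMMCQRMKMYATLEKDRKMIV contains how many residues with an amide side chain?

3

Only N (asparagine) and Q (glutamine) carry a side-chain carboxamide.
Matching residues: Q3, N4, Q9.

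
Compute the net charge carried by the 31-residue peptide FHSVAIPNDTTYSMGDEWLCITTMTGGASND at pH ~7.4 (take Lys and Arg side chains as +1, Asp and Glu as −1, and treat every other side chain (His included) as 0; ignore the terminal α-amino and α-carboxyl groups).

Positive (K, R): none → +0.
Negative (D, E): D9, D16, E17, D31 → −4.
Net charge = (+0) + (−4) = −4.

-4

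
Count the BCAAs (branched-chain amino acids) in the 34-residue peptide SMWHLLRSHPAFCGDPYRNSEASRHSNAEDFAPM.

2

V, L, and I make up the branched-chain aliphatic group.
Matching residues: L5, L6.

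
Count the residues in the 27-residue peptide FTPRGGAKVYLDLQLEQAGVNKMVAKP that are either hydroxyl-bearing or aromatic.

Hydroxyl-bearing: S, T, Y. Aromatic: F, W, Y.
Hydroxyl-bearing residues here: T2, Y10 (2).
Aromatic residues here: F1, Y10 (2).
Y is in both groups, so the 1 Y residue must not be double-counted.
Total = 2 + 2 − 1 = 3.

3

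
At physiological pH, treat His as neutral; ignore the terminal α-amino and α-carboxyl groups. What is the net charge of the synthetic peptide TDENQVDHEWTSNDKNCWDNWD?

-6

Near pH 7.4, K and R contribute +1 each, D and E contribute −1 each, and every other side chain (His included, as stated) is uncharged.
Positive (K, R): K15 → +1.
Negative (D, E): D2, E3, D7, E9, D14, D19, D22 → −7.
Net charge = (+1) + (−7) = −6.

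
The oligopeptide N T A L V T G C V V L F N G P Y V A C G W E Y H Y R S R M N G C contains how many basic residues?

Lysine (K), arginine (R), and histidine (H) have basic, nitrogen-containing side chains.
Matching residues: H24, R26, R28.

3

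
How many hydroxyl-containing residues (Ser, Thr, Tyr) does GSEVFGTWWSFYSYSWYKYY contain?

10

Matching residues: S2, T7, S10, Y12, S13, Y14, S15, Y17, Y19, Y20.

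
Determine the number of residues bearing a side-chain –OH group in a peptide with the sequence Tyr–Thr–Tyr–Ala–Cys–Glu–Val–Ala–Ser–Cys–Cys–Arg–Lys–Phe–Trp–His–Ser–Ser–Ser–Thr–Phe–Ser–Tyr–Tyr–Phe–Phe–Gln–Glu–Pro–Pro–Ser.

S, T, and Y are the three residues with a side-chain hydroxyl.
Matching residues: Tyr1, Thr2, Tyr3, Ser9, Ser17, Ser18, Ser19, Thr20, Ser22, Tyr23, Tyr24, Ser31.

12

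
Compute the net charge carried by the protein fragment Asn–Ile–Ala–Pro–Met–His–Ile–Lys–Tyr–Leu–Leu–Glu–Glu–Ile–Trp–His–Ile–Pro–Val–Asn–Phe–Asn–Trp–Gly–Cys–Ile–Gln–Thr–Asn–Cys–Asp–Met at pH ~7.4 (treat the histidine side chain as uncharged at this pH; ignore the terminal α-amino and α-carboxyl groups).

-2

Near pH 7.4, K and R contribute +1 each, D and E contribute −1 each, and every other side chain (His included, as stated) is uncharged.
Positive (K, R): Lys8 → +1.
Negative (D, E): Glu12, Glu13, Asp31 → −3.
Net charge = (+1) + (−3) = −2.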